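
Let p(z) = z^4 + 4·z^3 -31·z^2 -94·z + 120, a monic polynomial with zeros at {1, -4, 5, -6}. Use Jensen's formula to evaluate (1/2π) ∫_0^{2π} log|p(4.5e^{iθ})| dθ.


Zeros: -6, -4, 1, 5; r = 4.5.
Inside |z| < r: -4, 1. Outside (|z| ≥ r): -6, 5.
p(0) = 120, so log|p(0)| = log(120) = 4.7875.
Apply Jensen: I(r) = log|p(0)| + Σ_k log(r/|z_k|), summed over zeros inside |z| < r.
  log(r/|z_k|) for z_k = 1: log(4.5/1) = 1.5041
  log(r/|z_k|) for z_k = -4: log(4.5/4) = 0.1178
  Outside zeros (-6, 5) contribute nothing to the Jensen sum.
Sum over inside zeros: 1.6219.
I(r) = log|p(0)| + (inside sum) = 4.7875 + 1.6219 = 6.4094.
Note: since some zeros are outside |z| ≤ r, the simplified n·log(r) form does NOT apply — only the inside zeros contribute.

I(r) ≈ 6.4094.


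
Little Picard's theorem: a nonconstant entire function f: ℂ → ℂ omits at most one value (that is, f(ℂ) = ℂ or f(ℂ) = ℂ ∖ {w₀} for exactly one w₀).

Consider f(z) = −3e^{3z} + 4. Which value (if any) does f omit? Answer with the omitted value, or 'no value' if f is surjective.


Little Picard bounds the complement of f(ℂ) to at most one point.
e^{3z} is never zero on ℂ, so -3·e^{3z} takes every value in ℂ ∖ {0}. Adding 4 shifts the range to ℂ ∖ {4}. Thus f omits exactly the value 4.

Omitted value: 4.


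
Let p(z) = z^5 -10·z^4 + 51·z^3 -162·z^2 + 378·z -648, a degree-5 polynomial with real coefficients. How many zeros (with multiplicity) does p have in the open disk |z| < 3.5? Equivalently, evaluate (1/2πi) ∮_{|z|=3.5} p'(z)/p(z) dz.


The zeros of p are: (0 + 3i), (0 - 3i), 4, (3 + 3i), (3 - 3i).
Their magnitudes are: 3, 3, 4, 4.243, 4.243.
Zeros with |z| < R = 3.5: (0 + 3i), (0 - 3i).
Count = 2.
By the argument principle, (1/2πi) ∮_{|z|=R} p'(z)/p(z) dz equals exactly this count.

Number of zeros inside |z| < 3.5: 2.


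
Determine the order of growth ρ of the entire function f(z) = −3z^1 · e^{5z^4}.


M(r) = max_{|z|=r} |-3|·|z|^1·|e^{5z^4}| = 3·r^1 · e^{5r^4} (the factors attain their maxima compatibly on |z|=r). Then log M(r) = log 3 + 1·log r + 5r^4, dominated by the last term, so log log M(r) ~ 4·log r. The polynomial factor -3z^1 contributes only a log r term and does not affect the order. ρ = 4.
Therefore ρ = 4.

Order ρ = 4.


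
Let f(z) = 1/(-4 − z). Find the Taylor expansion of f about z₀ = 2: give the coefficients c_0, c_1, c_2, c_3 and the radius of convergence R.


Let w = z − z₀, so z = z₀ + w.
Then -4 − z = -4 − (z₀ + w) = (-4 − z₀) − w = -6 − w.
f(z) = 1/(-6 − w) = (1/(-6)) · 1/(1 − w/(-6)) = Σ_{n≥0} w^n / (-6)^(n+1).
So c_n = 1/(-6)^(n+1):
  c_0 = 1/(-6)^1 = -1/6.
  c_1 = 1/(-6)^2 = 1/36.
  c_2 = 1/(-6)^3 = -1/216.
  c_3 = 1/(-6)^4 = 1/1296.
The series is valid for |w/d| < 1, i.e. |z − z₀| < |d|.
Radius of convergence: R = |-4 − z₀| = |-6| = 6 (distance from z₀ to the singularity z = -4).

c_0 = -1/6, c_1 = 1/36, c_2 = -1/216, c_3 = 1/1296; R = 6.


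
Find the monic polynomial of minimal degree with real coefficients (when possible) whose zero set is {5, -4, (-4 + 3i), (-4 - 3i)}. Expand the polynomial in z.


The polynomial is p(z) = ∏_{α ∈ S} (z − α), where S = {5, -4, (-4 + 3i), (-4 - 3i)}.
Expanding the product yields: p(z) = z^4 + 7·z^3 -3·z^2 -185·z -500.
Note conjugate pairs combine to real quadratics: (z − (-4+3i))(z − (-4−3i)) = z² + 8z + 25.
The resulting polynomial has degree 4 and real coefficients as required.

p(z) = z^4 + 7·z^3 -3·z^2 -185·z -500.


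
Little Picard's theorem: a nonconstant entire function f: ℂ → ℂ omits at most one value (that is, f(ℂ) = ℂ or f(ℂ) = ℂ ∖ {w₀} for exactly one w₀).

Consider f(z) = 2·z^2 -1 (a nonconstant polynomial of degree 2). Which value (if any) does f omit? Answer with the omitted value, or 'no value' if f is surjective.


Little Picard bounds the complement of f(ℂ) to at most one point.
For every w ∈ ℂ, the equation p(z) − w = 0 is a nonconstant polynomial in z and hence has at least one root by the fundamental theorem of algebra. So p is surjective onto ℂ, omitting no value.

Omitted value: no value.


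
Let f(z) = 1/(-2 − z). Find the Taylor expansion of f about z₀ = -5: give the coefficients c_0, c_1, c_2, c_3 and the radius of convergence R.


Let w = z − z₀, so z = z₀ + w.
Then -2 − z = -2 − (z₀ + w) = (-2 − z₀) − w = 3 − w.
f(z) = 1/(3 − w) = (1/(3)) · 1/(1 − w/(3)) = Σ_{n≥0} w^n / (3)^(n+1).
So c_n = 1/(3)^(n+1):
  c_0 = 1/(3)^1 = 1/3.
  c_1 = 1/(3)^2 = 1/9.
  c_2 = 1/(3)^3 = 1/27.
  c_3 = 1/(3)^4 = 1/81.
The series is valid for |w/d| < 1, i.e. |z − z₀| < |d|.
Radius of convergence: R = |-2 − z₀| = |3| = 3 (distance from z₀ to the singularity z = -2).

c_0 = 1/3, c_1 = 1/9, c_2 = 1/27, c_3 = 1/81; R = 3.


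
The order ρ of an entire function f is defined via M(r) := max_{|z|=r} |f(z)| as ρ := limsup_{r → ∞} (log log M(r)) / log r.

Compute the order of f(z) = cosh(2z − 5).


cosh(w) is a linear combination of e^{iw} and e^{−iw} (or e^w, e^{−w} in the hyperbolic case), so |cosh(w)| ≤ e^{|w|}. With w = 2z − 5, |w| ≤ 2|z| + 5 = 2r + 5 on |z| = r, giving M(r) ≤ e^{2r + 5}, so ρ ≤ 1. On a suitable ray (z = it for sin/cos; z = t for sinh/cosh, t real → ∞), |cosh(2z − 5)| grows like e^{2|t|}/2, so ρ ≥ 1. Hence ρ = 1.
Therefore ρ = 1.

Order ρ = 1.


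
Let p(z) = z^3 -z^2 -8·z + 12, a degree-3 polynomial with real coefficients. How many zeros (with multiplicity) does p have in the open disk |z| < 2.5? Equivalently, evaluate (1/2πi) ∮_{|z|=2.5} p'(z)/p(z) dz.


The zeros of p are: -3, 2, 2.
Their magnitudes are: 3, 2, 2.
Zeros with |z| < R = 2.5: 2, 2.
Count = 2.
By the argument principle, (1/2πi) ∮_{|z|=R} p'(z)/p(z) dz equals exactly this count.

Number of zeros inside |z| < 2.5: 2.


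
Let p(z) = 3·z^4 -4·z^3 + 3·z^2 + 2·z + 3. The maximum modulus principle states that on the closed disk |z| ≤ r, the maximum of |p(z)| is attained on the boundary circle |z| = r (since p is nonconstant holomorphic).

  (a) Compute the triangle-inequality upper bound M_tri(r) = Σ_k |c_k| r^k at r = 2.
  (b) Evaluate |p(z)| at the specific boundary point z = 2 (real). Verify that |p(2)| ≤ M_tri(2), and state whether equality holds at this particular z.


Coefficients: c_0 = 3, c_1 = 2, c_2 = 3, c_3 = -4, c_4 = 3. Radius r = 2.
Part (a). Triangle bound: M_tri(r) = Σ_k |c_k| r^k
  = |3|·2^0 + |2|·2^1 + |3|·2^2 + |-4|·2^3 + |3|·2^4
  = 3 + 4 + 12 + 32 + 48 = 99.
This bounds M(r) := max_{|z|=r} |p(z)| from above; equality holds iff all terms c_k z^k can be made to align in phase at a single z on |z|=r.
Part (b). At z = 2 (real, on the circle |z| = r):
  p(2) = (3)·2^0 + (2)·2^1 + (3)·2^2 + (-4)·2^3 + (3)·2^4 = 35.
  |p(2)| = 35.
Check: |p(2)| = 35 ≤ 99 = M_tri(2). ✓ Equality does not hold at z = 2 (the coefficients have mixed signs, so the terms do not all align in phase there).

M_tri(2) = 99; |p(2)| = 35; equality at z=2: no.


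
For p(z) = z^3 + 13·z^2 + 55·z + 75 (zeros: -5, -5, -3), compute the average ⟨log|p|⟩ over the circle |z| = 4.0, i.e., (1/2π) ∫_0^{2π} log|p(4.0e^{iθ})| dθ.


Zeros: -5, -5, -3; r = 4.0.
Inside |z| < r: -3. Outside (|z| ≥ r): -5, -5.
p(0) = 75, so log|p(0)| = log(75) = 4.3175.
Apply Jensen: I(r) = log|p(0)| + Σ_k log(r/|z_k|), summed over zeros inside |z| < r.
  log(r/|z_k|) for z_k = -3: log(4.0/3) = 0.2877
  Outside zeros (-5, -5) contribute nothing to the Jensen sum.
Sum over inside zeros: 0.2877.
I(r) = log|p(0)| + (inside sum) = 4.3175 + 0.2877 = 4.6052.
Note: since some zeros are outside |z| ≤ r, the simplified n·log(r) form does NOT apply — only the inside zeros contribute.

I(r) ≈ 4.6052.


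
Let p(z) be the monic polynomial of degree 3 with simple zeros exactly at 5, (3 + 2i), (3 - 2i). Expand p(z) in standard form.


The polynomial is p(z) = ∏_{α ∈ S} (z − α), where S = {5, (3 + 2i), (3 - 2i)}.
Expanding the product yields: p(z) = z^3 -11·z^2 + 43·z -65.
Note conjugate pairs combine to real quadratics: (z − (3+2i))(z − (3−2i)) = z² − 6z + 13.
The resulting polynomial has degree 3 and real coefficients as required.

p(z) = z^3 -11·z^2 + 43·z -65.


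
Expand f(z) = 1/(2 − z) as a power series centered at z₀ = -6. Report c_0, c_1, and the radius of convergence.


Let w = z − z₀, so z = z₀ + w.
Then 2 − z = 2 − (z₀ + w) = (2 − z₀) − w = 8 − w.
f(z) = 1/(8 − w) = (1/(8)) · 1/(1 − w/(8)) = Σ_{n≥0} w^n / (8)^(n+1).
So c_n = 1/(8)^(n+1):
  c_0 = 1/(8)^1 = 1/8.
  c_1 = 1/(8)^2 = 1/64.
The series is valid for |w/d| < 1, i.e. |z − z₀| < |d|.
Radius of convergence: R = |2 − z₀| = |8| = 8 (distance from z₀ to the singularity z = 2).

c_0 = 1/8, c_1 = 1/64; R = 8.


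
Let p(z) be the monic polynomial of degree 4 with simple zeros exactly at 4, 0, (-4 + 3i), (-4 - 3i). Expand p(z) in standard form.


The polynomial is p(z) = ∏_{α ∈ S} (z − α), where S = {4, 0, (-4 + 3i), (-4 - 3i)}.
Expanding the product yields: p(z) = z^4 + 4·z^3 -7·z^2 -100·z.
Note conjugate pairs combine to real quadratics: (z − (-4+3i))(z − (-4−3i)) = z² + 8z + 25.
The resulting polynomial has degree 4 and real coefficients as required.

p(z) = z^4 + 4·z^3 -7·z^2 -100·z.


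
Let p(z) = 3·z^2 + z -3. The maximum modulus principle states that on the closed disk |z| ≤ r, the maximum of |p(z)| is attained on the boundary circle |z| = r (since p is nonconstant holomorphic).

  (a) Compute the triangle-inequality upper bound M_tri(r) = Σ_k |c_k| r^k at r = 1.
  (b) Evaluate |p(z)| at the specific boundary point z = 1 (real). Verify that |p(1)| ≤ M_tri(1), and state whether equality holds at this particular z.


Coefficients: c_0 = -3, c_1 = 1, c_2 = 3. Radius r = 1.
Part (a). Triangle bound: M_tri(r) = Σ_k |c_k| r^k
  = |-3|·1^0 + |1|·1^1 + |3|·1^2
  = 3 + 1 + 3 = 7.
This bounds M(r) := max_{|z|=r} |p(z)| from above; equality holds iff all terms c_k z^k can be made to align in phase at a single z on |z|=r.
Part (b). At z = 1 (real, on the circle |z| = r):
  p(1) = (-3)·1^0 + (1)·1^1 + (3)·1^2 = 1.
  |p(1)| = 1.
Check: |p(1)| = 1 ≤ 7 = M_tri(1). ✓ Equality does not hold at z = 1 (the coefficients have mixed signs, so the terms do not all align in phase there).

M_tri(1) = 7; |p(1)| = 1; equality at z=1: no.


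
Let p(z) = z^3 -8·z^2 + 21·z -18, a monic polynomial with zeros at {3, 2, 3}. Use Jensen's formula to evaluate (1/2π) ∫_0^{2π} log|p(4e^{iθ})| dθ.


Zeros: 2, 3, 3; r = 4.
Inside |z| < r: 2, 3, 3. Outside (|z| ≥ r): ∅.
p(0) = -18, so log|p(0)| = log(18) = 2.8904.
Apply Jensen: I(r) = log|p(0)| + Σ_k log(r/|z_k|), summed over zeros inside |z| < r.
  log(r/|z_k|) for z_k = 3: log(4/3) = 0.2877
  log(r/|z_k|) for z_k = 2: log(4/2) = 0.6931
  log(r/|z_k|) for z_k = 3: log(4/3) = 0.2877
Sum over inside zeros: 1.2685.
I(r) = log|p(0)| + (inside sum) = 2.8904 + 1.2685 = 4.1589.
Closed form (all zeros inside, monic): I(r) = n·log(r) = 3·log(4) = 4.1589. ✓

I(r) ≈ 4.1589.


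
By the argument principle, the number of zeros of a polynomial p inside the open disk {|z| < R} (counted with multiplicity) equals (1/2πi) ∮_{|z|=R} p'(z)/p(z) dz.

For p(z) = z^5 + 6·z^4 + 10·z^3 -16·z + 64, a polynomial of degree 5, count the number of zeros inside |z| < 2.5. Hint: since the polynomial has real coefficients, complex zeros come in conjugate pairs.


The zeros of p are: -4, (-2 + 2i), (-2 - 2i), (1 + 1i), (1 - 1i).
Their magnitudes are: 4, 2.828, 2.828, 1.414, 1.414.
Zeros with |z| < R = 2.5: (1 + 1i), (1 - 1i).
Count = 2.
By the argument principle, (1/2πi) ∮_{|z|=R} p'(z)/p(z) dz equals exactly this count.

Number of zeros inside |z| < 2.5: 2.


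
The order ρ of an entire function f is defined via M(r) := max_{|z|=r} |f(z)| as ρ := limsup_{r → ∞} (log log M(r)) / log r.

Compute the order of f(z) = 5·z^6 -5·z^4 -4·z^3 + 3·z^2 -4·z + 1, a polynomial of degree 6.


|f(z)| ≤ Σ|c_k|·r^k = O(r^6) as r → ∞. Polynomial growth is O(e^{r^ε}) for every ε > 0 (since r^6/e^{r^ε} → 0), so ρ ≤ ε for all ε > 0, i.e. ρ = 0. Every nonconstant polynomial has order 0.
Therefore ρ = 0.

Order ρ = 0.


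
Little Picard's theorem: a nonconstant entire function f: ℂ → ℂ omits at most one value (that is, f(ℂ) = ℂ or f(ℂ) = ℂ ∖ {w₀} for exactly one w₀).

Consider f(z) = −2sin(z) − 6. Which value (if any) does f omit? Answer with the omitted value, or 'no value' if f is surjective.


Little Picard bounds the complement of f(ℂ) to at most one point.
sin is entire and surjective onto ℂ: for every w ∈ ℂ, sin(ζ) = w has a solution ζ ∈ ℂ (e.g., via the complex inverse arcsin). With ζ = z this gives z = ζ/(1). Then -2·sin(z) takes every value in -2·ℂ = ℂ, and adding -6 is a bijection of ℂ. So f is surjective and omits no value. (Note: only on the real line is sin bounded by [−1, 1].)

Omitted value: no value.


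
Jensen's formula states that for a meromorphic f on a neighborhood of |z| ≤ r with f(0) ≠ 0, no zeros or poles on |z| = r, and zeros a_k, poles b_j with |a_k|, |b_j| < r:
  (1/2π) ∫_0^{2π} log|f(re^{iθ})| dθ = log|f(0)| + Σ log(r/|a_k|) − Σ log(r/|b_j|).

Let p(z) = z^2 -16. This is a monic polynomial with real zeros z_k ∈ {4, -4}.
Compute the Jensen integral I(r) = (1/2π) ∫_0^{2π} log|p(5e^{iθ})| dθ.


Zeros: -4, 4; r = 5.
Inside |z| < r: -4, 4. Outside (|z| ≥ r): ∅.
p(0) = -16, so log|p(0)| = log(16) = 2.7726.
Apply Jensen: I(r) = log|p(0)| + Σ_k log(r/|z_k|), summed over zeros inside |z| < r.
  log(r/|z_k|) for z_k = 4: log(5/4) = 0.2231
  log(r/|z_k|) for z_k = -4: log(5/4) = 0.2231
Sum over inside zeros: 0.4463.
I(r) = log|p(0)| + (inside sum) = 2.7726 + 0.4463 = 3.2189.
Closed form (all zeros inside, monic): I(r) = n·log(r) = 2·log(5) = 3.2189. ✓

I(r) ≈ 3.2189.


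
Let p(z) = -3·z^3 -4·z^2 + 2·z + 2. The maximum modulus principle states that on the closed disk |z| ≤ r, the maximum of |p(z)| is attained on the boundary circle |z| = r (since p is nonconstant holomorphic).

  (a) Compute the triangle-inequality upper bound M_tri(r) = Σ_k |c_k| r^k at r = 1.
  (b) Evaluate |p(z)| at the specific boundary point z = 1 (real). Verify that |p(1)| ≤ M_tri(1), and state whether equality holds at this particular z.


Coefficients: c_0 = 2, c_1 = 2, c_2 = -4, c_3 = -3. Radius r = 1.
Part (a). Triangle bound: M_tri(r) = Σ_k |c_k| r^k
  = |2|·1^0 + |2|·1^1 + |-4|·1^2 + |-3|·1^3
  = 2 + 2 + 4 + 3 = 11.
This bounds M(r) := max_{|z|=r} |p(z)| from above; equality holds iff all terms c_k z^k can be made to align in phase at a single z on |z|=r.
Part (b). At z = 1 (real, on the circle |z| = r):
  p(1) = (2)·1^0 + (2)·1^1 + (-4)·1^2 + (-3)·1^3 = -3.
  |p(1)| = 3.
Check: |p(1)| = 3 ≤ 11 = M_tri(1). ✓ Equality does not hold at z = 1 (the coefficients have mixed signs, so the terms do not all align in phase there).

M_tri(1) = 11; |p(1)| = 3; equality at z=1: no.


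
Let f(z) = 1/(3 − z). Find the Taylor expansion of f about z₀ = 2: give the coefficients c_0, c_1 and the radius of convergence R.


Let w = z − z₀, so z = z₀ + w.
Then 3 − z = 3 − (z₀ + w) = (3 − z₀) − w = 1 − w.
f(z) = 1/(1 − w) = (1/(1)) · 1/(1 − w/(1)) = Σ_{n≥0} w^n / (1)^(n+1).
So c_n = 1/(1)^(n+1):
  c_0 = 1/(1)^1 = 1.
  c_1 = 1/(1)^2 = 1.
The series is valid for |w/d| < 1, i.e. |z − z₀| < |d|.
Radius of convergence: R = |3 − z₀| = |1| = 1 (distance from z₀ to the singularity z = 3).

c_0 = 1, c_1 = 1; R = 1.


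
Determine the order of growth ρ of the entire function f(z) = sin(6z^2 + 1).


Write sin(w) = (e^{iw} ± e^{−iw})/(2 or 2i), so |sin(w)| ≤ e^{|w|}. With w = 6z^2 + 1, |w| ≤ 6r^2 + 1 on |z|=r, giving M(r) ≤ e^{6r^2 + 1} and ρ ≤ 2. For the lower bound, choose z on |z|=r with 6z^2 purely imaginary of modulus 6r^2; then |sin(6z^2 + 1)| grows like e^{6r^2}/2, so ρ ≥ 2. Hence ρ = 2.
Therefore ρ = 2.

Order ρ = 2.


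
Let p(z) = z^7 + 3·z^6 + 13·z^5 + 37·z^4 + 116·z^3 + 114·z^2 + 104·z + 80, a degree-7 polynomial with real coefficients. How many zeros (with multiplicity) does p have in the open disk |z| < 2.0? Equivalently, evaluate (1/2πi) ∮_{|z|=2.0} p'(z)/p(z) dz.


The zeros of p are: (0 + 1i), (0 - 1i), (1 + 3i), (1 - 3i), (-2 + 2i), (-2 - 2i), -1.
Their magnitudes are: 1, 1, 3.162, 3.162, 2.828, 2.828, 1.
Zeros with |z| < R = 2.0: (0 + 1i), (0 - 1i), -1.
Count = 3.
By the argument principle, (1/2πi) ∮_{|z|=R} p'(z)/p(z) dz equals exactly this count.

Number of zeros inside |z| < 2.0: 3.


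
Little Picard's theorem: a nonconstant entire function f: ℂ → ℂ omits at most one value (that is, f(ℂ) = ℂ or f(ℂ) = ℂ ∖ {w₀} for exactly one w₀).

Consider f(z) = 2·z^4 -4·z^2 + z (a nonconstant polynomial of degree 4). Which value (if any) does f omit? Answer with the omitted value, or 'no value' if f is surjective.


Little Picard bounds the complement of f(ℂ) to at most one point.
For every w ∈ ℂ, the equation p(z) − w = 0 is a nonconstant polynomial in z and hence has at least one root by the fundamental theorem of algebra. So p is surjective onto ℂ, omitting no value.

Omitted value: no value.


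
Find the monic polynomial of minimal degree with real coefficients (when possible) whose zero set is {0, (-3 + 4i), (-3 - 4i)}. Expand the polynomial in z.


The polynomial is p(z) = ∏_{α ∈ S} (z − α), where S = {0, (-3 + 4i), (-3 - 4i)}.
Expanding the product yields: p(z) = z^3 + 6·z^2 + 25·z.
Note conjugate pairs combine to real quadratics: (z − (-3+4i))(z − (-3−4i)) = z² + 6z + 25.
The resulting polynomial has degree 3 and real coefficients as required.

p(z) = z^3 + 6·z^2 + 25·z.


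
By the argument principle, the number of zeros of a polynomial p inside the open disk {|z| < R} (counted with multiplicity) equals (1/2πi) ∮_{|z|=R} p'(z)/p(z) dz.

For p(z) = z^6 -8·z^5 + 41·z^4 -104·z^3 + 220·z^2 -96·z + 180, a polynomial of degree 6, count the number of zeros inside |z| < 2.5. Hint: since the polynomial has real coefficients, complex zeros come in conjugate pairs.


The zeros of p are: (3 + 3i), (3 - 3i), (1 + 3i), (1 - 3i), (0 + 1i), (0 - 1i).
Their magnitudes are: 4.243, 4.243, 3.162, 3.162, 1, 1.
Zeros with |z| < R = 2.5: (0 + 1i), (0 - 1i).
Count = 2.
By the argument principle, (1/2πi) ∮_{|z|=R} p'(z)/p(z) dz equals exactly this count.

Number of zeros inside |z| < 2.5: 2.


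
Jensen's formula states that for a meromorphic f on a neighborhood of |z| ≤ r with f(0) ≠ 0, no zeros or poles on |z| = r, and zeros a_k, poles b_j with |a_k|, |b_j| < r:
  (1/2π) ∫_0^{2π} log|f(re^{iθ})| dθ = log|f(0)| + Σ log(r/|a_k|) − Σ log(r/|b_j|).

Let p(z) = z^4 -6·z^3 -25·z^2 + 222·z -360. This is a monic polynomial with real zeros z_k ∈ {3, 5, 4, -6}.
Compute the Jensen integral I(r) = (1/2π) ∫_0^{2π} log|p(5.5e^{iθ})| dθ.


Zeros: -6, 3, 4, 5; r = 5.5.
Inside |z| < r: 3, 4, 5. Outside (|z| ≥ r): -6.
p(0) = -360, so log|p(0)| = log(360) = 5.8861.
Apply Jensen: I(r) = log|p(0)| + Σ_k log(r/|z_k|), summed over zeros inside |z| < r.
  log(r/|z_k|) for z_k = 3: log(5.5/3) = 0.6061
  log(r/|z_k|) for z_k = 5: log(5.5/5) = 0.0953
  log(r/|z_k|) for z_k = 4: log(5.5/4) = 0.3185
  Outside zeros (-6) contribute nothing to the Jensen sum.
Sum over inside zeros: 1.0199.
I(r) = log|p(0)| + (inside sum) = 5.8861 + 1.0199 = 6.9060.
Note: since some zeros are outside |z| ≤ r, the simplified n·log(r) form does NOT apply — only the inside zeros contribute.

I(r) ≈ 6.9060.


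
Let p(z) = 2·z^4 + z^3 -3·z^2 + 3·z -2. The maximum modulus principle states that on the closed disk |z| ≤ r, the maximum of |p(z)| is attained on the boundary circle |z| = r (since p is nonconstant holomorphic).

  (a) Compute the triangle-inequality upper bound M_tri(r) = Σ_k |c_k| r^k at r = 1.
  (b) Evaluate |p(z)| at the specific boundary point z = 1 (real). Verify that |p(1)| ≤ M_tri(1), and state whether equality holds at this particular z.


Coefficients: c_0 = -2, c_1 = 3, c_2 = -3, c_3 = 1, c_4 = 2. Radius r = 1.
Part (a). Triangle bound: M_tri(r) = Σ_k |c_k| r^k
  = |-2|·1^0 + |3|·1^1 + |-3|·1^2 + |1|·1^3 + |2|·1^4
  = 2 + 3 + 3 + 1 + 2 = 11.
This bounds M(r) := max_{|z|=r} |p(z)| from above; equality holds iff all terms c_k z^k can be made to align in phase at a single z on |z|=r.
Part (b). At z = 1 (real, on the circle |z| = r):
  p(1) = (-2)·1^0 + (3)·1^1 + (-3)·1^2 + (1)·1^3 + (2)·1^4 = 1.
  |p(1)| = 1.
Check: |p(1)| = 1 ≤ 11 = M_tri(1). ✓ Equality does not hold at z = 1 (the coefficients have mixed signs, so the terms do not all align in phase there).

M_tri(1) = 11; |p(1)| = 1; equality at z=1: no.


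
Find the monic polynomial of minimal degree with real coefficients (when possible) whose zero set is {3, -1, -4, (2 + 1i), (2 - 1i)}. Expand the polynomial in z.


The polynomial is p(z) = ∏_{α ∈ S} (z − α), where S = {3, -1, -4, (2 + 1i), (2 - 1i)}.
Expanding the product yields: p(z) = z^5 -2·z^4 -14·z^3 + 42·z^2 -7·z -60.
Note conjugate pairs combine to real quadratics: (z − (2+1i))(z − (2−1i)) = z² − 4z + 5.
The resulting polynomial has degree 5 and real coefficients as required.

p(z) = z^5 -2·z^4 -14·z^3 + 42·z^2 -7·z -60.


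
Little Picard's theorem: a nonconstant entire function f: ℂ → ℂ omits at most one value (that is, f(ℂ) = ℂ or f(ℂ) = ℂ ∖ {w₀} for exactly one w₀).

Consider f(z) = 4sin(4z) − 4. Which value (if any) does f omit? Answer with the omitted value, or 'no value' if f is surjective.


Little Picard bounds the complement of f(ℂ) to at most one point.
sin is entire and surjective onto ℂ: for every w ∈ ℂ, sin(ζ) = w has a solution ζ ∈ ℂ (e.g., via the complex inverse arcsin). With ζ = 4z this gives z = ζ/(4). Then 4·sin(4z) takes every value in 4·ℂ = ℂ, and adding -4 is a bijection of ℂ. So f is surjective and omits no value. (Note: only on the real line is sin bounded by [−1, 1].)

Omitted value: no value.


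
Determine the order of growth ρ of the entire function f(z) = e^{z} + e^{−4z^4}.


Each summand is entire of order 1 and 4 respectively (as in the single-exponential case). The order of a sum is at most the max of the orders, so ρ ≤ 4. For the lower bound: on |z|=r choose arg z so that -4z^4 is real positive; then |e^{-4z^4}| = e^{4r^4} while |e^{1z}| ≤ e^{1r^1} = o(e^{4r^4}). So |f| ≥ e^{4r^4}(1 − o(1)) and ρ ≥ 4. Hence ρ = max(1, 4) = 4.
Therefore ρ = 4.

Order ρ = 4.


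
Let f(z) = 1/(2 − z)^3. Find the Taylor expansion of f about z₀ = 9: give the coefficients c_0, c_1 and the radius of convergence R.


Let w = z − z₀, so z = z₀ + w.
Then 2 − z = 2 − (z₀ + w) = (2 − z₀) − w = -7 − w.
f(z) = 1/(-7 − w)^3 = (1/(-7)^3) · (1 − w/(-7))^{−3}.
By the binomial series (1−u)^{−3} = Σ_{n≥0} C(n+2, 2) u^n for |u|<1, with u = w/(-7):
  c_n = C(n+2, 2) / (-7)^(n+3).
  c_0 = 1/(-7)^3 = -1/343.
  c_1 = 3/(-7)^4 = 3/2401.
The series is valid for |w/d| < 1, i.e. |z − z₀| < |d|.
Radius of convergence: R = |2 − z₀| = |-7| = 7 (distance from z₀ to the singularity z = 2).

c_0 = -1/343, c_1 = 3/2401; R = 7.


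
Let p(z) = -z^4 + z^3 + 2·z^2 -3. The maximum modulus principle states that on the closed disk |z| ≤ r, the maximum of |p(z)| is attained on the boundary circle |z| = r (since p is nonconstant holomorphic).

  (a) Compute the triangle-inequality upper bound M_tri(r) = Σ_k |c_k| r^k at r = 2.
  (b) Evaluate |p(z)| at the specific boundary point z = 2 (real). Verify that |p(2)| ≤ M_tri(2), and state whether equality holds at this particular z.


Coefficients: c_0 = -3, c_1 = 0, c_2 = 2, c_3 = 1, c_4 = -1. Radius r = 2.
Part (a). Triangle bound: M_tri(r) = Σ_k |c_k| r^k
  = |-3|·2^0 + |0|·2^1 + |2|·2^2 + |1|·2^3 + |-1|·2^4
  = 3 + 0 + 8 + 8 + 16 = 35.
This bounds M(r) := max_{|z|=r} |p(z)| from above; equality holds iff all terms c_k z^k can be made to align in phase at a single z on |z|=r.
Part (b). At z = 2 (real, on the circle |z| = r):
  p(2) = (-3)·2^0 + (0)·2^1 + (2)·2^2 + (1)·2^3 + (-1)·2^4 = -3.
  |p(2)| = 3.
Check: |p(2)| = 3 ≤ 35 = M_tri(2). ✓ Equality does not hold at z = 2 (the coefficients have mixed signs, so the terms do not all align in phase there).

M_tri(2) = 35; |p(2)| = 3; equality at z=2: no.


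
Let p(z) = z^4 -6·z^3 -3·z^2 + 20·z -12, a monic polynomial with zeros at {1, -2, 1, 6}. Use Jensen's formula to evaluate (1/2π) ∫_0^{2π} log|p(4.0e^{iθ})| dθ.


Zeros: -2, 1, 1, 6; r = 4.0.
Inside |z| < r: -2, 1, 1. Outside (|z| ≥ r): 6.
p(0) = -12, so log|p(0)| = log(12) = 2.4849.
Apply Jensen: I(r) = log|p(0)| + Σ_k log(r/|z_k|), summed over zeros inside |z| < r.
  log(r/|z_k|) for z_k = 1: log(4.0/1) = 1.3863
  log(r/|z_k|) for z_k = -2: log(4.0/2) = 0.6931
  log(r/|z_k|) for z_k = 1: log(4.0/1) = 1.3863
  Outside zeros (6) contribute nothing to the Jensen sum.
Sum over inside zeros: 3.4657.
I(r) = log|p(0)| + (inside sum) = 2.4849 + 3.4657 = 5.9506.
Note: since some zeros are outside |z| ≤ r, the simplified n·log(r) form does NOT apply — only the inside zeros contribute.

I(r) ≈ 5.9506.


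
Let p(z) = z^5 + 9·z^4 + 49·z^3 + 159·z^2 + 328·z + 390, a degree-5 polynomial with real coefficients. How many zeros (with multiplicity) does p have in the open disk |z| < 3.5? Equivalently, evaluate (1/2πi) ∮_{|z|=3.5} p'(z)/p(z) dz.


The zeros of p are: (-2 + 3i), (-2 - 3i), (-1 + 3i), (-1 - 3i), -3.
Their magnitudes are: 3.606, 3.606, 3.162, 3.162, 3.
Zeros with |z| < R = 3.5: (-1 + 3i), (-1 - 3i), -3.
Count = 3.
By the argument principle, (1/2πi) ∮_{|z|=R} p'(z)/p(z) dz equals exactly this count.

Number of zeros inside |z| < 3.5: 3.


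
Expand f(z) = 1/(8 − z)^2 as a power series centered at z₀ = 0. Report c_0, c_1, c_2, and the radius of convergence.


Let w = z − z₀, so z = z₀ + w.
Then 8 − z = 8 − (z₀ + w) = (8 − z₀) − w = 8 − w.
f(z) = 1/(8 − w)^2 = (1/(8)^2) · (1 − w/(8))^{−2}.
By the binomial series (1−u)^{−2} = Σ_{n≥0} C(n+1, 1) u^n for |u|<1, with u = w/(8):
  c_n = C(n+1, 1) / (8)^(n+2).
  c_0 = 1/(8)^2 = 1/64.
  c_1 = 2/(8)^3 = 1/256.
  c_2 = 3/(8)^4 = 3/4096.
The series is valid for |w/d| < 1, i.e. |z − z₀| < |d|.
Radius of convergence: R = |8 − z₀| = |8| = 8 (distance from z₀ to the singularity z = 8).

c_0 = 1/64, c_1 = 1/256, c_2 = 3/4096; R = 8.


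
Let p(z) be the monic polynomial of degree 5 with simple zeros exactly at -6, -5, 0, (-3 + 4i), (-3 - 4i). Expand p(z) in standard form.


The polynomial is p(z) = ∏_{α ∈ S} (z − α), where S = {-6, -5, 0, (-3 + 4i), (-3 - 4i)}.
Expanding the product yields: p(z) = z^5 + 17·z^4 + 121·z^3 + 455·z^2 + 750·z.
Note conjugate pairs combine to real quadratics: (z − (-3+4i))(z − (-3−4i)) = z² + 6z + 25.
The resulting polynomial has degree 5 and real coefficients as required.

p(z) = z^5 + 17·z^4 + 121·z^3 + 455·z^2 + 750·z.


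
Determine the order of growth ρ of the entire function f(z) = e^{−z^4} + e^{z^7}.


Each summand is entire of order 4 and 7 respectively (as in the single-exponential case). The order of a sum is at most the max of the orders, so ρ ≤ 7. For the lower bound: on |z|=r choose arg z so that 1z^7 is real positive; then |e^{1z^7}| = e^{1r^7} while |e^{-1z^4}| ≤ e^{1r^4} = o(e^{1r^7}). So |f| ≥ e^{1r^7}(1 − o(1)) and ρ ≥ 7. Hence ρ = max(4, 7) = 7.
Therefore ρ = 7.

Order ρ = 7.


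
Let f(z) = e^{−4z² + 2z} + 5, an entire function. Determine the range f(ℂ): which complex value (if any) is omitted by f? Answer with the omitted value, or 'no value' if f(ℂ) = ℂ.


Little Picard bounds the complement of f(ℂ) to at most one point.
The exponent g(z) = −4z² + 2z is a nonconstant polynomial, hence surjective onto ℂ. So e^{g(z)} takes every value in {e^w : w ∈ ℂ} = ℂ ∖ {0}. Adding 5 shifts the range to ℂ ∖ {5}. f omits exactly 5.

Omitted value: 5.


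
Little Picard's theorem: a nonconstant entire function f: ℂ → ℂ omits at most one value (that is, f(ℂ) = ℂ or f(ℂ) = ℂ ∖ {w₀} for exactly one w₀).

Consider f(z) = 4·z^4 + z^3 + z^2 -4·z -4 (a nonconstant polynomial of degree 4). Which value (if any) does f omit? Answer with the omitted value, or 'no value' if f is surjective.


Little Picard bounds the complement of f(ℂ) to at most one point.
For every w ∈ ℂ, the equation p(z) − w = 0 is a nonconstant polynomial in z and hence has at least one root by the fundamental theorem of algebra. So p is surjective onto ℂ, omitting no value.

Omitted value: no value.


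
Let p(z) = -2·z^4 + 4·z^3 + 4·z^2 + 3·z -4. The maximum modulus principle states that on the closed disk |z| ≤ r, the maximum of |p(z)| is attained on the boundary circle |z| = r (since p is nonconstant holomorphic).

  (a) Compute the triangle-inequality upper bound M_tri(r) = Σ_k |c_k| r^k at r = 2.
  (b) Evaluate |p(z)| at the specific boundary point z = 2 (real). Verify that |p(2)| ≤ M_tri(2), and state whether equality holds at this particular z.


Coefficients: c_0 = -4, c_1 = 3, c_2 = 4, c_3 = 4, c_4 = -2. Radius r = 2.
Part (a). Triangle bound: M_tri(r) = Σ_k |c_k| r^k
  = |-4|·2^0 + |3|·2^1 + |4|·2^2 + |4|·2^3 + |-2|·2^4
  = 4 + 6 + 16 + 32 + 32 = 90.
This bounds M(r) := max_{|z|=r} |p(z)| from above; equality holds iff all terms c_k z^k can be made to align in phase at a single z on |z|=r.
Part (b). At z = 2 (real, on the circle |z| = r):
  p(2) = (-4)·2^0 + (3)·2^1 + (4)·2^2 + (4)·2^3 + (-2)·2^4 = 18.
  |p(2)| = 18.
Check: |p(2)| = 18 ≤ 90 = M_tri(2). ✓ Equality does not hold at z = 2 (the coefficients have mixed signs, so the terms do not all align in phase there).

M_tri(2) = 90; |p(2)| = 18; equality at z=2: no.


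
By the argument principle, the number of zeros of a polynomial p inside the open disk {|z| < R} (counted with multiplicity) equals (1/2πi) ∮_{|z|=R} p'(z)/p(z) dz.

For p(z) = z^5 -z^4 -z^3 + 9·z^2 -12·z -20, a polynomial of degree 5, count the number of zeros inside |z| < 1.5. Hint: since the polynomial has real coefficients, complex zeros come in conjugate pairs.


The zeros of p are: -2, -1, (1 + 2i), (1 - 2i), 2.
Their magnitudes are: 2, 1, 2.236, 2.236, 2.
Zeros with |z| < R = 1.5: -1.
Count = 1.
By the argument principle, (1/2πi) ∮_{|z|=R} p'(z)/p(z) dz equals exactly this count.

Number of zeros inside |z| < 1.5: 1.


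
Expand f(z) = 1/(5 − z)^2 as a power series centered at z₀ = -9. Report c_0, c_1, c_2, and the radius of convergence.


Let w = z − z₀, so z = z₀ + w.
Then 5 − z = 5 − (z₀ + w) = (5 − z₀) − w = 14 − w.
f(z) = 1/(14 − w)^2 = (1/(14)^2) · (1 − w/(14))^{−2}.
By the binomial series (1−u)^{−2} = Σ_{n≥0} C(n+1, 1) u^n for |u|<1, with u = w/(14):
  c_n = C(n+1, 1) / (14)^(n+2).
  c_0 = 1/(14)^2 = 1/196.
  c_1 = 2/(14)^3 = 1/1372.
  c_2 = 3/(14)^4 = 3/38416.
The series is valid for |w/d| < 1, i.e. |z − z₀| < |d|.
Radius of convergence: R = |5 − z₀| = |14| = 14 (distance from z₀ to the singularity z = 5).

c_0 = 1/196, c_1 = 1/1372, c_2 = 3/38416; R = 14.


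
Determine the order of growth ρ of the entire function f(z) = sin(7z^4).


Write sin(w) = (e^{iw} ± e^{−iw})/(2 or 2i), so |sin(w)| ≤ e^{|w|}. With w = 7z^4, |w| ≤ 7r^4 + 0 on |z|=r, giving M(r) ≤ e^{7r^4 + 0} and ρ ≤ 4. For the lower bound, choose z on |z|=r with 7z^4 purely imaginary of modulus 7r^4; then |sin(7z^4)| grows like e^{7r^4}/2, so ρ ≥ 4. Hence ρ = 4.
Therefore ρ = 4.

Order ρ = 4.


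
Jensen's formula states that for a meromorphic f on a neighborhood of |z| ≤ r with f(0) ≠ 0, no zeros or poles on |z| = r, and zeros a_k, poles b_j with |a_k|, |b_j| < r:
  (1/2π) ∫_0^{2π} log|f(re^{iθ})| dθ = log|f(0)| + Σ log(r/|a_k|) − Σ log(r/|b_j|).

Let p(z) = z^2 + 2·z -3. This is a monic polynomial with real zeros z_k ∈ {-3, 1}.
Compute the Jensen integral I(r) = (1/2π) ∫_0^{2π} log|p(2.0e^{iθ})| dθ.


Zeros: -3, 1; r = 2.0.
Inside |z| < r: 1. Outside (|z| ≥ r): -3.
p(0) = -3, so log|p(0)| = log(3) = 1.0986.
Apply Jensen: I(r) = log|p(0)| + Σ_k log(r/|z_k|), summed over zeros inside |z| < r.
  log(r/|z_k|) for z_k = 1: log(2.0/1) = 0.6931
  Outside zeros (-3) contribute nothing to the Jensen sum.
Sum over inside zeros: 0.6931.
I(r) = log|p(0)| + (inside sum) = 1.0986 + 0.6931 = 1.7918.
Note: since some zeros are outside |z| ≤ r, the simplified n·log(r) form does NOT apply — only the inside zeros contribute.

I(r) ≈ 1.7918.


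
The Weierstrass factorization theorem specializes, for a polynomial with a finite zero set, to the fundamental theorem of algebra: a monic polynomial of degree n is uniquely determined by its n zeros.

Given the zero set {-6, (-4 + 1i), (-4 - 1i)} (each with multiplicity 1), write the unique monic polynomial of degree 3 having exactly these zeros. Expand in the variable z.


The polynomial is p(z) = ∏_{α ∈ S} (z − α), where S = {-6, (-4 + 1i), (-4 - 1i)}.
Expanding the product yields: p(z) = z^3 + 14·z^2 + 65·z + 102.
Note conjugate pairs combine to real quadratics: (z − (-4+1i))(z − (-4−1i)) = z² + 8z + 17.
The resulting polynomial has degree 3 and real coefficients as required.

p(z) = z^3 + 14·z^2 + 65·z + 102.


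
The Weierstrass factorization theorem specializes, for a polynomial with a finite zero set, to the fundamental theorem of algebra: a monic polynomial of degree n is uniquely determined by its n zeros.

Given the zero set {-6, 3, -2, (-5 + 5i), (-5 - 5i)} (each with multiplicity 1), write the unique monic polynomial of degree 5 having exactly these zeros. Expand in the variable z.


The polynomial is p(z) = ∏_{α ∈ S} (z − α), where S = {-6, 3, -2, (-5 + 5i), (-5 - 5i)}.
Expanding the product yields: p(z) = z^5 + 15·z^4 + 88·z^3 + 94·z^2 -960·z -1800.
Note conjugate pairs combine to real quadratics: (z − (-5+5i))(z − (-5−5i)) = z² + 10z + 50.
The resulting polynomial has degree 5 and real coefficients as required.

p(z) = z^5 + 15·z^4 + 88·z^3 + 94·z^2 -960·z -1800.


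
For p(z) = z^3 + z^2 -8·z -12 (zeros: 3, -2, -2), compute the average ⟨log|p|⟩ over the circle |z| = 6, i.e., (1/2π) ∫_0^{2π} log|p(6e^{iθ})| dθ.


Zeros: -2, -2, 3; r = 6.
Inside |z| < r: -2, -2, 3. Outside (|z| ≥ r): ∅.
p(0) = -12, so log|p(0)| = log(12) = 2.4849.
Apply Jensen: I(r) = log|p(0)| + Σ_k log(r/|z_k|), summed over zeros inside |z| < r.
  log(r/|z_k|) for z_k = 3: log(6/3) = 0.6931
  log(r/|z_k|) for z_k = -2: log(6/2) = 1.0986
  log(r/|z_k|) for z_k = -2: log(6/2) = 1.0986
Sum over inside zeros: 2.8904.
I(r) = log|p(0)| + (inside sum) = 2.4849 + 2.8904 = 5.3753.
Closed form (all zeros inside, monic): I(r) = n·log(r) = 3·log(6) = 5.3753. ✓

I(r) ≈ 5.3753.


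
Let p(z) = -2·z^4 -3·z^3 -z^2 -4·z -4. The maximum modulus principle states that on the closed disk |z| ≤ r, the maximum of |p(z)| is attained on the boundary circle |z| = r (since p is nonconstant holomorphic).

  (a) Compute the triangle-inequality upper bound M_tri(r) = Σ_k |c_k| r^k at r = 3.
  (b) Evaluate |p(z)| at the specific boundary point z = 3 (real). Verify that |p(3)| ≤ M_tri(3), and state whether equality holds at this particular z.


Coefficients: c_0 = -4, c_1 = -4, c_2 = -1, c_3 = -3, c_4 = -2. Radius r = 3.
Part (a). Triangle bound: M_tri(r) = Σ_k |c_k| r^k
  = |-4|·3^0 + |-4|·3^1 + |-1|·3^2 + |-3|·3^3 + |-2|·3^4
  = 4 + 12 + 9 + 81 + 162 = 268.
This bounds M(r) := max_{|z|=r} |p(z)| from above; equality holds iff all terms c_k z^k can be made to align in phase at a single z on |z|=r.
Part (b). At z = 3 (real, on the circle |z| = r):
  p(3) = (-4)·3^0 + (-4)·3^1 + (-1)·3^2 + (-3)·3^3 + (-2)·3^4 = -268.
  |p(3)| = 268.
Since all nonzero coefficients share the same sign, |p(3)| = 268 = M_tri(3); the triangle bound is attained at z = 3, so in fact M(r) = 268.

M_tri(3) = 268; |p(3)| = 268; equality at z=3: yes.


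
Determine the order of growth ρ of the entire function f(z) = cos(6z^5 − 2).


Write cos(w) = (e^{iw} ± e^{−iw})/(2 or 2i), so |cos(w)| ≤ e^{|w|}. With w = 6z^5 − 2, |w| ≤ 6r^5 + 2 on |z|=r, giving M(r) ≤ e^{6r^5 + 2} and ρ ≤ 5. For the lower bound, choose z on |z|=r with 6z^5 purely imaginary of modulus 6r^5; then |cos(6z^5 − 2)| grows like e^{6r^5}/2, so ρ ≥ 5. Hence ρ = 5.
Therefore ρ = 5.

Order ρ = 5.


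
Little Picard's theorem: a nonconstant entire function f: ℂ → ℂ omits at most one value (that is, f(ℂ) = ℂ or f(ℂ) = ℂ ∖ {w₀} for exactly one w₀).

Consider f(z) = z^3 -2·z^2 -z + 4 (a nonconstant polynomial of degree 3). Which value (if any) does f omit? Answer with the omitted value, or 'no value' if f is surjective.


Little Picard bounds the complement of f(ℂ) to at most one point.
For every w ∈ ℂ, the equation p(z) − w = 0 is a nonconstant polynomial in z and hence has at least one root by the fundamental theorem of algebra. So p is surjective onto ℂ, omitting no value.

Omitted value: no value.


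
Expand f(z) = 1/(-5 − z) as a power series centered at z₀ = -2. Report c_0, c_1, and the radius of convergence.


Let w = z − z₀, so z = z₀ + w.
Then -5 − z = -5 − (z₀ + w) = (-5 − z₀) − w = -3 − w.
f(z) = 1/(-3 − w) = (1/(-3)) · 1/(1 − w/(-3)) = Σ_{n≥0} w^n / (-3)^(n+1).
So c_n = 1/(-3)^(n+1):
  c_0 = 1/(-3)^1 = -1/3.
  c_1 = 1/(-3)^2 = 1/9.
The series is valid for |w/d| < 1, i.e. |z − z₀| < |d|.
Radius of convergence: R = |-5 − z₀| = |-3| = 3 (distance from z₀ to the singularity z = -5).

c_0 = -1/3, c_1 = 1/9; R = 3.


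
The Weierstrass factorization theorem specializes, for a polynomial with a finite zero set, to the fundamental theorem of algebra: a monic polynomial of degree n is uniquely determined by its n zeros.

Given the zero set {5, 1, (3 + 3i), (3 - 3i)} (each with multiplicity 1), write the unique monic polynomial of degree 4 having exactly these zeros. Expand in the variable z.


The polynomial is p(z) = ∏_{α ∈ S} (z − α), where S = {5, 1, (3 + 3i), (3 - 3i)}.
Expanding the product yields: p(z) = z^4 -12·z^3 + 59·z^2 -138·z + 90.
Note conjugate pairs combine to real quadratics: (z − (3+3i))(z − (3−3i)) = z² − 6z + 18.
The resulting polynomial has degree 4 and real coefficients as required.

p(z) = z^4 -12·z^3 + 59·z^2 -138·z + 90.


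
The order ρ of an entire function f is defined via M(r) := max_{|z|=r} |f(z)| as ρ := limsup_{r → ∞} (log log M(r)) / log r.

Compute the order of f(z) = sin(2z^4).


Write sin(w) = (e^{iw} ± e^{−iw})/(2 or 2i), so |sin(w)| ≤ e^{|w|}. With w = 2z^4, |w| ≤ 2r^4 + 0 on |z|=r, giving M(r) ≤ e^{2r^4 + 0} and ρ ≤ 4. For the lower bound, choose z on |z|=r with 2z^4 purely imaginary of modulus 2r^4; then |sin(2z^4)| grows like e^{2r^4}/2, so ρ ≥ 4. Hence ρ = 4.
Therefore ρ = 4.

Order ρ = 4.


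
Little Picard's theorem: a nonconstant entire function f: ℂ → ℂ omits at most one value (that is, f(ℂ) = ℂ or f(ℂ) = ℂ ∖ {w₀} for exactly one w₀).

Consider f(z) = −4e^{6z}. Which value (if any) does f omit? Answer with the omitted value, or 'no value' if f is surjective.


Little Picard bounds the complement of f(ℂ) to at most one point.
e^{6z} is never zero on ℂ, so -4·e^{6z} takes every value in ℂ ∖ {0}. Adding 0 shifts the range to ℂ ∖ {0}. Thus f omits exactly the value 0.

Omitted value: 0.


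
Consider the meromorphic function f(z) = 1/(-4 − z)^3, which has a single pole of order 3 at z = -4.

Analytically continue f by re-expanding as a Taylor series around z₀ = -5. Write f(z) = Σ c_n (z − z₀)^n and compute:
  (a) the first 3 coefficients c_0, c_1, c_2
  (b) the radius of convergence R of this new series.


Let w = z − z₀, so z = z₀ + w.
Then -4 − z = -4 − (z₀ + w) = (-4 − z₀) − w = 1 − w.
f(z) = 1/(1 − w)^3 = (1/(1)^3) · (1 − w/(1))^{−3}.
By the binomial series (1−u)^{−3} = Σ_{n≥0} C(n+2, 2) u^n for |u|<1, with u = w/(1):
  c_n = C(n+2, 2) / (1)^(n+3).
  c_0 = 1/(1)^3 = 1.
  c_1 = 3/(1)^4 = 3.
  c_2 = 6/(1)^5 = 6.
The series is valid for |w/d| < 1, i.e. |z − z₀| < |d|.
Radius of convergence: R = |-4 − z₀| = |1| = 1 (distance from z₀ to the singularity z = -4).

c_0 = 1, c_1 = 3, c_2 = 6; R = 1.
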